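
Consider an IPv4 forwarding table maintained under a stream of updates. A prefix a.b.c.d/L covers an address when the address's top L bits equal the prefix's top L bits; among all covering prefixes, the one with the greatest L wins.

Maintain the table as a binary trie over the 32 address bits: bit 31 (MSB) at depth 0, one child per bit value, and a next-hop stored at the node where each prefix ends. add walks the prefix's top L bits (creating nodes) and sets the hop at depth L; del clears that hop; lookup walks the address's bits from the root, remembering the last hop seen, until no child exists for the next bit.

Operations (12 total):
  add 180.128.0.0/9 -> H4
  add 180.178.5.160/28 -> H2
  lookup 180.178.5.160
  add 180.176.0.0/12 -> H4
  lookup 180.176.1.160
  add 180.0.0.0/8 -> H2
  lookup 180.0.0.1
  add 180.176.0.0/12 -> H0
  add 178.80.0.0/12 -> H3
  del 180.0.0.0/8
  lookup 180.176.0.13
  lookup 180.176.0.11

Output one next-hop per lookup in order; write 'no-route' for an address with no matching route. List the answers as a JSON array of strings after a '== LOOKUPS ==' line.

Apply in order:
  add 180.128.0.0/9 -> H4 at depth 9
  add 180.178.5.160/28 -> H2 at depth 28
  Q 180.178.5.160: descend 1011010010110010000001011010 ; hops seen [H4,H2] ; pick H2
  add 180.176.0.0/12 -> H4 at depth 12
  Q 180.176.1.160: descend 10110100101100 ; hops seen [H4,H4] ; pick H4
  add 180.0.0.0/8 -> H2 at depth 8
  Q 180.0.0.1: descend 10110100 ; hops seen [H2] ; pick H2
  add 180.176.0.0/12 -> H0 at depth 12
  add 178.80.0.0/12 -> H3 at depth 12
  - 180.0.0.0/8 clear@8
  Q 180.176.0.13: descend 10110100101100 ; hops seen [H4,H0] ; pick H0
  Q 180.176.0.11: descend 10110100101100 ; hops seen [H4,H0] ; pick H0

== LOOKUPS ==
["H2","H4","H2","H0","H0"]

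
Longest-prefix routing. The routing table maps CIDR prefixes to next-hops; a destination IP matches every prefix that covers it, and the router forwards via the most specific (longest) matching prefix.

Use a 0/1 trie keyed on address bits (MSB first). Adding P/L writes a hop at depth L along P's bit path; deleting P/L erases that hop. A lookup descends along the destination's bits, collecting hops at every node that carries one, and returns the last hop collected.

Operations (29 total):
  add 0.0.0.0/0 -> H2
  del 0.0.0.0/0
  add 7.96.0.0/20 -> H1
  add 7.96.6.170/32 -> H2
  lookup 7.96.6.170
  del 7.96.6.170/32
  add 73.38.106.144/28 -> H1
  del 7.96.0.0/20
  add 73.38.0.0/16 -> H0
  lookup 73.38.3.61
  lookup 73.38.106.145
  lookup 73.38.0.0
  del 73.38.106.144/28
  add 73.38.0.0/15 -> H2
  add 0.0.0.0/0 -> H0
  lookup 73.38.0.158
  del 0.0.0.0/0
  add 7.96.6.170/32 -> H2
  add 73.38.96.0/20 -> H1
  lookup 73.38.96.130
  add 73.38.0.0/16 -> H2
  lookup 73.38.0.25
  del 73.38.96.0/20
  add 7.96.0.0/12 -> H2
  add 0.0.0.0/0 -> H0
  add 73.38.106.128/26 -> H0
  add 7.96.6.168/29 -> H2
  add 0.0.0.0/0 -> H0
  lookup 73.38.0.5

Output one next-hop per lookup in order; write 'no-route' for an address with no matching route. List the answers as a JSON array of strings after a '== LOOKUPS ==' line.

Trace:
  add 0.0.0.0/0 -> H2 at depth 0
  - 0.0.0.0/0 clear@0
  add 7.96.0.0/20 -> H1 at depth 20
  add 7.96.6.170/32 -> H2 at depth 32
  lookup 7.96.6.170: bits 00000111011000000000011010101010 walk d0:-→d1:-→d2:-→d3:-→d4:-→d5:-→d6:-→d7:-→d8:-→d9:-→d10:-→d11:-→d12:-→d13:-→d14:-→d15:-→d16:-→d17:-→d18:-→d19:-→d20:H1→d21:-→d22:-→d23:-→d24:-→d25:-→d26:-→d27:-→d28:-→d29:-→d30:-→d31:-→d32:H2 -> H2
  - 7.96.6.170/32 clear@32
  add 73.38.106.144/28 -> H1 at depth 28
  - 7.96.0.0/20 clear@20
  add 73.38.0.0/16 -> H0 at depth 16
  lookup 73.38.3.61: bits 01001001001001100 walk d0:-→d1:-→d2:-→d3:-→d4:-→d5:-→d6:-→d7:-→d8:-→d9:-→d10:-→d11:-→d12:-→d13:-→d14:-→d15:-→d16:H0→d17:- -> H0
  lookup 73.38.106.145: bits 0100100100100110011010101001 walk d0:-→d1:-→d2:-→d3:-→d4:-→d5:-→d6:-→d7:-→d8:-→d9:-→d10:-→d11:-→d12:-→d13:-→d14:-→d15:-→d16:H0→d17:-→d18:-→d19:-→d20:-→d21:-→d22:-→d23:-→d24:-→d25:-→d26:-→d27:-→d28:H1 -> H1
  lookup 73.38.0.0: bits 01001001001001100 walk d0:-→d1:-→d2:-→d3:-→d4:-→d5:-→d6:-→d7:-→d8:-→d9:-→d10:-→d11:-→d12:-→d13:-→d14:-→d15:-→d16:H0→d17:- -> H0
  - 73.38.106.144/28 clear@28
  add 73.38.0.0/15 -> H2 at depth 15
  add 0.0.0.0/0 -> H0 at depth 0
  lookup 73.38.0.158: bits 01001001001001100 walk d0:H0→d1:-→d2:-→d3:-→d4:-→d5:-→d6:-→d7:-→d8:-→d9:-→d10:-→d11:-→d12:-→d13:-→d14:-→d15:H2→d16:H0→d17:- -> H0
  - 0.0.0.0/0 clear@0
  add 7.96.6.170/32 -> H2 at depth 32
  add 73.38.96.0/20 -> H1 at depth 20
  lookup 73.38.96.130: bits 01001001001001100110 walk d0:-→d1:-→d2:-→d3:-→d4:-→d5:-→d6:-→d7:-→d8:-→d9:-→d10:-→d11:-→d12:-→d13:-→d14:-→d15:H2→d16:H0→d17:-→d18:-→d19:-→d20:H1 -> H1
  add 73.38.0.0/16 -> H2 at depth 16
  lookup 73.38.0.25: bits 01001001001001100 walk d0:-→d1:-→d2:-→d3:-→d4:-→d5:-→d6:-→d7:-→d8:-→d9:-→d10:-→d11:-→d12:-→d13:-→d14:-→d15:H2→d16:H2→d17:- -> H2
  - 73.38.96.0/20 clear@20
  add 7.96.0.0/12 -> H2 at depth 12
  add 0.0.0.0/0 -> H0 at depth 0
  add 73.38.106.128/26 -> H0 at depth 26
  add 7.96.6.168/29 -> H2 at depth 29
  add 0.0.0.0/0 -> H0 at depth 0
  lookup 73.38.0.5: bits 01001001001001100 walk d0:H0→d1:-→d2:-→d3:-→d4:-→d5:-→d6:-→d7:-→d8:-→d9:-→d10:-→d11:-→d12:-→d13:-→d14:-→d15:H2→d16:H2→d17:- -> H2

== LOOKUPS ==
["H2","H0","H1","H0","H0","H1","H2","H2"]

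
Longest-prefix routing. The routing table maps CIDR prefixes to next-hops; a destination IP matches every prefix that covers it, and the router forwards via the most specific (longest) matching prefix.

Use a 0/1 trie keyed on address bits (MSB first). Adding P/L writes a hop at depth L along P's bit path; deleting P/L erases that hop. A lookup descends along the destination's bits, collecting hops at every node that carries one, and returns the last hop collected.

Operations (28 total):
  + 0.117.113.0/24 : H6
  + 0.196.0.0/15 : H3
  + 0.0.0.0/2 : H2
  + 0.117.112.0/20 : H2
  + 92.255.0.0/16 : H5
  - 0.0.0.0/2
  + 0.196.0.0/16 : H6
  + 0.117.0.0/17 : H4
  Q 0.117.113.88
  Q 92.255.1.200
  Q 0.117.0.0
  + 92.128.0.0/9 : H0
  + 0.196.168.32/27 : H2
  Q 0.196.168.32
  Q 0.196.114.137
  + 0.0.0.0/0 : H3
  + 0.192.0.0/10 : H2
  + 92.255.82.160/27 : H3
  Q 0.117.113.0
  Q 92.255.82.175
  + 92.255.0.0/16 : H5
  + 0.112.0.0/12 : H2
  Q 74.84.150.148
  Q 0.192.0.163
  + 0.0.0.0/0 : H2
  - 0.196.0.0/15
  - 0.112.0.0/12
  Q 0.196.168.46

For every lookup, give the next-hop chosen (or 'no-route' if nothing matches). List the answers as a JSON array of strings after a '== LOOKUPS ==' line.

Trace:
  add 0.117.113.0/24 -> H6 at depth 24
  add 0.196.0.0/15 -> H3 at depth 15
  add 0.0.0.0/2 -> H2 at depth 2
  add 0.117.112.0/20 -> H2 at depth 20
  add 92.255.0.0/16 -> H5 at depth 16
  - 0.0.0.0/2 clear@2
  add 0.196.0.0/16 -> H6 at depth 16
  add 0.117.0.0/17 -> H4 at depth 17
  ? 0.117.113.88  path d0:-→d1:-→d2:-→d3:-→d4:-→d5:-→d6:-→d7:-→d8:-→d9:-→d10:-→d11:-→d12:-→d13:-→d14:-→d15:-→d16:-→d17:H4→d18:-→d19:-→d20:H2→d21:-→d22:-→d23:-→d24:H6  best=H6
  ? 92.255.1.200  path d0:-→d1:-→d2:-→d3:-→d4:-→d5:-→d6:-→d7:-→d8:-→d9:-→d10:-→d11:-→d12:-→d13:-→d14:-→d15:-→d16:H5  best=H5
  ? 0.117.0.0  path d0:-→d1:-→d2:-→d3:-→d4:-→d5:-→d6:-→d7:-→d8:-→d9:-→d10:-→d11:-→d12:-→d13:-→d14:-→d15:-→d16:-→d17:H4  best=H4
  add 92.128.0.0/9 -> H0 at depth 9
  add 0.196.168.32/27 -> H2 at depth 27
  ? 0.196.168.32  path d0:-→d1:-→d2:-→d3:-→d4:-→d5:-→d6:-→d7:-→d8:-→d9:-→d10:-→d11:-→d12:-→d13:-→d14:-→d15:H3→d16:H6→d17:-→d18:-→d19:-→d20:-→d21:-→d22:-→d23:-→d24:-→d25:-→d26:-→d27:H2  best=H2
  ? 0.196.114.137  path d0:-→d1:-→d2:-→d3:-→d4:-→d5:-→d6:-→d7:-→d8:-→d9:-→d10:-→d11:-→d12:-→d13:-→d14:-→d15:H3→d16:H6  best=H6
  add 0.0.0.0/0 -> H3 at depth 0
  add 0.192.0.0/10 -> H2 at depth 10
  add 92.255.82.160/27 -> H3 at depth 27
  ? 0.117.113.0  path d0:H3→d1:-→d2:-→d3:-→d4:-→d5:-→d6:-→d7:-→d8:-→d9:-→d10:-→d11:-→d12:-→d13:-→d14:-→d15:-→d16:-→d17:H4→d18:-→d19:-→d20:H2→d21:-→d22:-→d23:-→d24:H6  best=H6
  ? 92.255.82.175  path d0:H3→d1:-→d2:-→d3:-→d4:-→d5:-→d6:-→d7:-→d8:-→d9:H0→d10:-→d11:-→d12:-→d13:-→d14:-→d15:-→d16:H5→d17:-→d18:-→d19:-→d20:-→d21:-→d22:-→d23:-→d24:-→d25:-→d26:-→d27:H3  best=H3
  add 92.255.0.0/16 -> H5 at depth 16
  add 0.112.0.0/12 -> H2 at depth 12
  ? 74.84.150.148  path d0:H3→d1:-→d2:-→d3:-  best=H3
  ? 0.192.0.163  path d0:H3→d1:-→d2:-→d3:-→d4:-→d5:-→d6:-→d7:-→d8:-→d9:-→d10:H2→d11:-→d12:-→d13:-  best=H2
  add 0.0.0.0/0 -> H2 at depth 0
  - 0.196.0.0/15 clear@15
  - 0.112.0.0/12 clear@12
  ? 0.196.168.46  path d0:H2→d1:-→d2:-→d3:-→d4:-→d5:-→d6:-→d7:-→d8:-→d9:-→d10:H2→d11:-→d12:-→d13:-→d14:-→d15:-→d16:H6→d17:-→d18:-→d19:-→d20:-→d21:-→d22:-→d23:-→d24:-→d25:-→d26:-→d27:H2  best=H2

== LOOKUPS ==
["H6","H5","H4","H2","H6","H6","H3","H3","H2","H2"]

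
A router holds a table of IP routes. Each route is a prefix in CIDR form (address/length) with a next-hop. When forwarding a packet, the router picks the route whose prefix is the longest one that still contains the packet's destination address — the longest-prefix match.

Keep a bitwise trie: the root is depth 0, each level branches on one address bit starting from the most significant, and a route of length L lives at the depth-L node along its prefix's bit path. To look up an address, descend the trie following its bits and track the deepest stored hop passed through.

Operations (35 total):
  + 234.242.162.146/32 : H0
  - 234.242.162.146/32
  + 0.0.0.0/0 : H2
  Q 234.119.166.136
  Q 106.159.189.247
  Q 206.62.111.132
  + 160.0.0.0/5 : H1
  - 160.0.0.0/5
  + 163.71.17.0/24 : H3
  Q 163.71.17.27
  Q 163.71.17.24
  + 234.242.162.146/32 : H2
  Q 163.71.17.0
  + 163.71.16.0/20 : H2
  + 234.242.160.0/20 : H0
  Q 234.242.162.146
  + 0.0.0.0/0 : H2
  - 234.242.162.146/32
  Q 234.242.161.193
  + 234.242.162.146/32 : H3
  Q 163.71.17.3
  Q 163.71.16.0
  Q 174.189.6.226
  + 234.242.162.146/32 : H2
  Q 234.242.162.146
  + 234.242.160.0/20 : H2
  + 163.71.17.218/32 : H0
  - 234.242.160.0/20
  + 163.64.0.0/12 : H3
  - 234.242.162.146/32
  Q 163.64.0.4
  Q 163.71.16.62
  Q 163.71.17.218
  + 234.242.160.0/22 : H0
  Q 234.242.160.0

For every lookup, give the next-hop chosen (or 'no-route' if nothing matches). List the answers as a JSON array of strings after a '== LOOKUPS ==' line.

Trace:
  + 234.242.162.146/32 (H0) depth=32
  del 234.242.162.146/32 (clear depth 32)
  + 0.0.0.0/0 (H2) depth=0
  Q 234.119.166.136: descend 11101010 ; hops seen [H2] ; pick H2
  Q 106.159.189.247: descend ε ; hops seen [H2] ; pick H2
  Q 206.62.111.132: descend 11 ; hops seen [H2] ; pick H2
  + 160.0.0.0/5 (H1) depth=5
  del 160.0.0.0/5 (clear depth 5)
  + 163.71.17.0/24 (H3) depth=24
  Q 163.71.17.27: descend 101000110100011100010001 ; hops seen [H2,H3] ; pick H3
  Q 163.71.17.24: descend 101000110100011100010001 ; hops seen [H2,H3] ; pick H3
  + 234.242.162.146/32 (H2) depth=32
  Q 163.71.17.0: descend 101000110100011100010001 ; hops seen [H2,H3] ; pick H3
  + 163.71.16.0/20 (H2) depth=20
  + 234.242.160.0/20 (H0) depth=20
  Q 234.242.162.146: descend 11101010111100101010001010010010 ; hops seen [H2,H0,H2] ; pick H2
  + 0.0.0.0/0 (H2) depth=0
  del 234.242.162.146/32 (clear depth 32)
  Q 234.242.161.193: descend 1110101011110010101000 ; hops seen [H2,H0] ; pick H0
  + 234.242.162.146/32 (H3) depth=32
  Q 163.71.17.3: descend 101000110100011100010001 ; hops seen [H2,H2,H3] ; pick H3
  Q 163.71.16.0: descend 10100011010001110001000 ; hops seen [H2,H2] ; pick H2
  Q 174.189.6.226: descend 1010 ; hops seen [H2] ; pick H2
  + 234.242.162.146/32 (H2) depth=32
  Q 234.242.162.146: descend 11101010111100101010001010010010 ; hops seen [H2,H0,H2] ; pick H2
  + 234.242.160.0/20 (H2) depth=20
  + 163.71.17.218/32 (H0) depth=32
  del 234.242.160.0/20 (clear depth 20)
  + 163.64.0.0/12 (H3) depth=12
  del 234.242.162.146/32 (clear depth 32)
  Q 163.64.0.4: descend 1010001101000 ; hops seen [H2,H3] ; pick H3
  Q 163.71.16.62: descend 10100011010001110001000 ; hops seen [H2,H3,H2] ; pick H2
  Q 163.71.17.218: descend 10100011010001110001000111011010 ; hops seen [H2,H3,H2,H3,H0] ; pick H0
  + 234.242.160.0/22 (H0) depth=22
  Q 234.242.160.0: descend 1110101011110010101000 ; hops seen [H2,H0] ; pick H0

== LOOKUPS ==
["H2","H2","H2","H3","H3","H3","H2","H0","H3","H2","H2","H2","H3","H2","H0","H0"]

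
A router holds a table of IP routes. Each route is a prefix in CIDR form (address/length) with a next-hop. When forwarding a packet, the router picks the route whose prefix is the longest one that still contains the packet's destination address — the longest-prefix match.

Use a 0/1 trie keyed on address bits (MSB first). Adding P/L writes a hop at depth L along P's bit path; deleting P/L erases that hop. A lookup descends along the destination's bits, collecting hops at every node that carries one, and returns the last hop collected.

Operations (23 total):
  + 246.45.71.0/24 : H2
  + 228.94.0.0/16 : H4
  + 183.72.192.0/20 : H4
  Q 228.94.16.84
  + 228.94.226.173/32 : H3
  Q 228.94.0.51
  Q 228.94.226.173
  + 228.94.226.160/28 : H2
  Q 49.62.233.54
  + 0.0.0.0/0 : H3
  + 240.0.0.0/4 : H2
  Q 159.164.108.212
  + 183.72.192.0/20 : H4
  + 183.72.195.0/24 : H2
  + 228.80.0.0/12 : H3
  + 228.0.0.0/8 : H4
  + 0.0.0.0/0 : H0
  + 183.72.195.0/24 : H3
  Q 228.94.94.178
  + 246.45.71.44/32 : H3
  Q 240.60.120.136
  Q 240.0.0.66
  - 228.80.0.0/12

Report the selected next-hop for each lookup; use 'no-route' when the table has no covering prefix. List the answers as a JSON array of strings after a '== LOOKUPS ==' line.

Apply in order:
  + 246.45.71.0/24 (H2) depth=24
  + 228.94.0.0/16 (H4) depth=16
  + 183.72.192.0/20 (H4) depth=20
  Q 228.94.16.84: descend 1110010001011110 ; hops seen [H4] ; pick H4
  + 228.94.226.173/32 (H3) depth=32
  Q 228.94.0.51: descend 1110010001011110 ; hops seen [H4] ; pick H4
  Q 228.94.226.173: descend 11100100010111101110001010101101 ; hops seen [H4,H3] ; pick H3
  + 228.94.226.160/28 (H2) depth=28
  Q 49.62.233.54: descend ε ; hops seen [∅] ; pick no-route
  + 0.0.0.0/0 (H3) depth=0
  + 240.0.0.0/4 (H2) depth=4
  Q 159.164.108.212: descend 10 ; hops seen [H3] ; pick H3
  + 183.72.192.0/20 (H4) depth=20
  + 183.72.195.0/24 (H2) depth=24
  + 228.80.0.0/12 (H3) depth=12
  + 228.0.0.0/8 (H4) depth=8
  + 0.0.0.0/0 (H0) depth=0
  + 183.72.195.0/24 (H3) depth=24
  Q 228.94.94.178: descend 1110010001011110 ; hops seen [H0,H4,H3,H4] ; pick H4
  + 246.45.71.44/32 (H3) depth=32
  Q 240.60.120.136: descend 11110 ; hops seen [H0,H2] ; pick H2
  Q 240.0.0.66: descend 11110 ; hops seen [H0,H2] ; pick H2
  - 228.80.0.0/12 clear@12

== LOOKUPS ==
["H4","H4","H3","no-route","H3","H4","H2","H2"]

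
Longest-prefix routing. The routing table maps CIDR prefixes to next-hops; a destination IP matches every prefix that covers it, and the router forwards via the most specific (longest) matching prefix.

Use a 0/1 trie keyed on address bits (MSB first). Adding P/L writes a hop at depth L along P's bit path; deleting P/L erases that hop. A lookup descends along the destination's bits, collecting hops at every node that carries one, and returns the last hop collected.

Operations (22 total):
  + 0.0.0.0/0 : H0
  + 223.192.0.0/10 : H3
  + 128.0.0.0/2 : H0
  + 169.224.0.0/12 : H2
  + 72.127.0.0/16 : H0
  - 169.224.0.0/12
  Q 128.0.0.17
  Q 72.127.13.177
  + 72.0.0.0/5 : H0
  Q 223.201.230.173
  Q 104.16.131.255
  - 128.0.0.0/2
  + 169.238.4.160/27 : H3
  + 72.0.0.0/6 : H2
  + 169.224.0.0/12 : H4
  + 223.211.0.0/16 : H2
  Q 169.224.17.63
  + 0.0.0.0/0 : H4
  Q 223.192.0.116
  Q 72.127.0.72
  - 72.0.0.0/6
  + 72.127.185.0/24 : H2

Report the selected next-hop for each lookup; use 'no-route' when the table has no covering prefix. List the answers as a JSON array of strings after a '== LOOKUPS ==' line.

Process each operation:
  + 0.0.0.0/0 (H0) depth=0
  + 223.192.0.0/10 (H3) depth=10
  + 128.0.0.0/2 (H0) depth=2
  + 169.224.0.0/12 (H2) depth=12
  + 72.127.0.0/16 (H0) depth=16
  - 169.224.0.0/12 clear@12
  lookup 128.0.0.17: bits 10 walk d0:H0→d1:-→d2:H0 -> H0
  lookup 72.127.13.177: bits 0100100001111111 walk d0:H0→d1:-→d2:-→d3:-→d4:-→d5:-→d6:-→d7:-→d8:-→d9:-→d10:-→d11:-→d12:-→d13:-→d14:-→d15:-→d16:H0 -> H0
  + 72.0.0.0/5 (H0) depth=5
  lookup 223.201.230.173: bits 1101111111 walk d0:H0→d1:-→d2:-→d3:-→d4:-→d5:-→d6:-→d7:-→d8:-→d9:-→d10:H3 -> H3
  lookup 104.16.131.255: bits 01 walk d0:H0→d1:-→d2:- -> H0
  - 128.0.0.0/2 clear@2
  + 169.238.4.160/27 (H3) depth=27
  + 72.0.0.0/6 (H2) depth=6
  + 169.224.0.0/12 (H4) depth=12
  + 223.211.0.0/16 (H2) depth=16
  lookup 169.224.17.63: bits 101010011110 walk d0:H0→d1:-→d2:-→d3:-→d4:-→d5:-→d6:-→d7:-→d8:-→d9:-→d10:-→d11:-→d12:H4 -> H4
  + 0.0.0.0/0 (H4) depth=0
  lookup 223.192.0.116: bits 11011111110 walk d0:H4→d1:-→d2:-→d3:-→d4:-→d5:-→d6:-→d7:-→d8:-→d9:-→d10:H3→d11:- -> H3
  lookup 72.127.0.72: bits 0100100001111111 walk d0:H4→d1:-→d2:-→d3:-→d4:-→d5:H0→d6:H2→d7:-→d8:-→d9:-→d10:-→d11:-→d12:-→d13:-→d14:-→d15:-→d16:H0 -> H0
  - 72.0.0.0/6 clear@6
  + 72.127.185.0/24 (H2) depth=24

== LOOKUPS ==
["H0","H0","H3","H0","H4","H3","H0"]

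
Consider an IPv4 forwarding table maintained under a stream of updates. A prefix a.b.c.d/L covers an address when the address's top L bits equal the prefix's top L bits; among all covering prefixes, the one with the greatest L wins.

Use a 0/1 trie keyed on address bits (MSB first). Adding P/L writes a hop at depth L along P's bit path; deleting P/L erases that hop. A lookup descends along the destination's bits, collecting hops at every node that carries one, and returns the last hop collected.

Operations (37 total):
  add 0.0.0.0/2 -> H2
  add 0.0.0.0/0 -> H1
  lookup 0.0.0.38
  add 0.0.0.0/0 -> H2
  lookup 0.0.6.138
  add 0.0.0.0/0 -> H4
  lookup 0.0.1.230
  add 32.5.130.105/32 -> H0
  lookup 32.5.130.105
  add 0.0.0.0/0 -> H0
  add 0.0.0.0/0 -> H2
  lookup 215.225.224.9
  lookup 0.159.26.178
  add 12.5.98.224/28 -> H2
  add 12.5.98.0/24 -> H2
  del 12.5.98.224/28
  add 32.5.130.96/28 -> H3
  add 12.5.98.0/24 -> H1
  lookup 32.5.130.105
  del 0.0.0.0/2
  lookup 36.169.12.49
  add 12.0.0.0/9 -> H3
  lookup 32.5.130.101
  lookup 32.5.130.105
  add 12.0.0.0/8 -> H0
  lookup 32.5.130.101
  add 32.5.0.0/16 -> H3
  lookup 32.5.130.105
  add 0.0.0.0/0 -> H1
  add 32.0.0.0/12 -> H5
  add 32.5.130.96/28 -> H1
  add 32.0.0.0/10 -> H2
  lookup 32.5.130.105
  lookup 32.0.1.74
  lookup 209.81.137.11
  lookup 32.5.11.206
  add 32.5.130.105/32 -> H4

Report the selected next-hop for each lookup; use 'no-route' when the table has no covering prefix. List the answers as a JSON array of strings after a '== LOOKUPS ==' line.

Apply in order:
  + 0.0.0.0/2 (H2) depth=2
  + 0.0.0.0/0 (H1) depth=0
  Q 0.0.0.38: descend 00 ; hops seen [H1,H2] ; pick H2
  + 0.0.0.0/0 (H2) depth=0
  Q 0.0.6.138: descend 00 ; hops seen [H2,H2] ; pick H2
  + 0.0.0.0/0 (H4) depth=0
  Q 0.0.1.230: descend 00 ; hops seen [H4,H2] ; pick H2
  + 32.5.130.105/32 (H0) depth=32
  Q 32.5.130.105: descend 00100000000001011000001001101001 ; hops seen [H4,H2,H0] ; pick H0
  + 0.0.0.0/0 (H0) depth=0
  + 0.0.0.0/0 (H2) depth=0
  Q 215.225.224.9: descend ε ; hops seen [H2] ; pick H2
  Q 0.159.26.178: descend 00 ; hops seen [H2,H2] ; pick H2
  + 12.5.98.224/28 (H2) depth=28
  + 12.5.98.0/24 (H2) depth=24
  del 12.5.98.224/28 (clear depth 28)
  + 32.5.130.96/28 (H3) depth=28
  + 12.5.98.0/24 (H1) depth=24
  Q 32.5.130.105: descend 00100000000001011000001001101001 ; hops seen [H2,H2,H3,H0] ; pick H0
  del 0.0.0.0/2 (clear depth 2)
  Q 36.169.12.49: descend 00100 ; hops seen [H2] ; pick H2
  + 12.0.0.0/9 (H3) depth=9
  Q 32.5.130.101: descend 0010000000000101100000100110 ; hops seen [H2,H3] ; pick H3
  Q 32.5.130.105: descend 00100000000001011000001001101001 ; hops seen [H2,H3,H0] ; pick H0
  + 12.0.0.0/8 (H0) depth=8
  Q 32.5.130.101: descend 0010000000000101100000100110 ; hops seen [H2,H3] ; pick H3
  + 32.5.0.0/16 (H3) depth=16
  Q 32.5.130.105: descend 00100000000001011000001001101001 ; hops seen [H2,H3,H3,H0] ; pick H0
  + 0.0.0.0/0 (H1) depth=0
  + 32.0.0.0/12 (H5) depth=12
  + 32.5.130.96/28 (H1) depth=28
  + 32.0.0.0/10 (H2) depth=10
  Q 32.5.130.105: descend 00100000000001011000001001101001 ; hops seen [H1,H2,H5,H3,H1,H0] ; pick H0
  Q 32.0.1.74: descend 0010000000000 ; hops seen [H1,H2,H5] ; pick H5
  Q 209.81.137.11: descend ε ; hops seen [H1] ; pick H1
  Q 32.5.11.206: descend 0010000000000101 ; hops seen [H1,H2,H5,H3] ; pick H3
  + 32.5.130.105/32 (H4) depth=32

== LOOKUPS ==
["H2","H2","H2","H0","H2","H2","H0","H2","H3","H0","H3","H0","H0","H5","H1","H3"]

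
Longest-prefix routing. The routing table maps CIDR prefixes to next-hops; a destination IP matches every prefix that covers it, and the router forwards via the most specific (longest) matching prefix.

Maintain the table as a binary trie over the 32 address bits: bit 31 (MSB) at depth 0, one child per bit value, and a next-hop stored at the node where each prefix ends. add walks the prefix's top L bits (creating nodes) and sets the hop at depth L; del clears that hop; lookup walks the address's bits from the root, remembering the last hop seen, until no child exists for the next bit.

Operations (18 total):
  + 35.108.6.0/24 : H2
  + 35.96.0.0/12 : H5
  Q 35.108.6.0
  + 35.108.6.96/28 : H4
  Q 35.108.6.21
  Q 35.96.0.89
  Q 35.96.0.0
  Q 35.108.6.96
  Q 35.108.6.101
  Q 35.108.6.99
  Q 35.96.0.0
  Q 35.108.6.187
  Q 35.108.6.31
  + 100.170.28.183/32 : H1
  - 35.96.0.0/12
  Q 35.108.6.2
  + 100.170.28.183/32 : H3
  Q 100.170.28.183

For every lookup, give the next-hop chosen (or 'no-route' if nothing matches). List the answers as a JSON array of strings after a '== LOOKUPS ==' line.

Apply in order:
  + 35.108.6.0/24 (H2) depth=24
  + 35.96.0.0/12 (H5) depth=12
  Q 35.108.6.0: descend 001000110110110000000110 ; hops seen [H5,H2] ; pick H2
  + 35.108.6.96/28 (H4) depth=28
  Q 35.108.6.21: descend 0010001101101100000001100 ; hops seen [H5,H2] ; pick H2
  Q 35.96.0.89: descend 001000110110 ; hops seen [H5] ; pick H5
  Q 35.96.0.0: descend 001000110110 ; hops seen [H5] ; pick H5
  Q 35.108.6.96: descend 0010001101101100000001100110 ; hops seen [H5,H2,H4] ; pick H4
  Q 35.108.6.101: descend 0010001101101100000001100110 ; hops seen [H5,H2,H4] ; pick H4
  Q 35.108.6.99: descend 0010001101101100000001100110 ; hops seen [H5,H2,H4] ; pick H4
  Q 35.96.0.0: descend 001000110110 ; hops seen [H5] ; pick H5
  Q 35.108.6.187: descend 001000110110110000000110 ; hops seen [H5,H2] ; pick H2
  Q 35.108.6.31: descend 0010001101101100000001100 ; hops seen [H5,H2] ; pick H2
  + 100.170.28.183/32 (H1) depth=32
  - 35.96.0.0/12 clear@12
  Q 35.108.6.2: descend 0010001101101100000001100 ; hops seen [H2] ; pick H2
  + 100.170.28.183/32 (H3) depth=32
  Q 100.170.28.183: descend 01100100101010100001110010110111 ; hops seen [H3] ; pick H3

== LOOKUPS ==
["H2","H2","H5","H5","H4","H4","H4","H5","H2","H2","H2","H3"]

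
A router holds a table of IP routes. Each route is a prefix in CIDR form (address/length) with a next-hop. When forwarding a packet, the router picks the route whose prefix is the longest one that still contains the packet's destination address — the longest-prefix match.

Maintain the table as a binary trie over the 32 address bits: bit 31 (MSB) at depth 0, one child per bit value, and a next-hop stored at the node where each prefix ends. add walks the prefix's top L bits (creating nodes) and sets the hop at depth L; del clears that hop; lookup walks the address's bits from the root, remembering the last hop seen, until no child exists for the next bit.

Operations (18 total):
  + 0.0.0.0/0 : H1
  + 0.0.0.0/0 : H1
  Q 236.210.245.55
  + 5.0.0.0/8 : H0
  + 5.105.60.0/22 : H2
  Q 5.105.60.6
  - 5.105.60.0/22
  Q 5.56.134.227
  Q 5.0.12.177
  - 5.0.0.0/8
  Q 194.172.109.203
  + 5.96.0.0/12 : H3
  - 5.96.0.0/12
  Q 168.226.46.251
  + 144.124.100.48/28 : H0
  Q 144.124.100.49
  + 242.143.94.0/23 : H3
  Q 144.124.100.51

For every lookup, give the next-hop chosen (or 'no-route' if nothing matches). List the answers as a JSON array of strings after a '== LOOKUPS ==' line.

Trace:
  add 0.0.0.0/0 -> H1 at depth 0
  add 0.0.0.0/0 -> H1 at depth 0
  Q 236.210.245.55: descend ε ; hops seen [H1] ; pick H1
  add 5.0.0.0/8 -> H0 at depth 8
  add 5.105.60.0/22 -> H2 at depth 22
  Q 5.105.60.6: descend 0000010101101001001111 ; hops seen [H1,H0,H2] ; pick H2
  del 5.105.60.0/22 (clear depth 22)
  Q 5.56.134.227: descend 000001010 ; hops seen [H1,H0] ; pick H0
  Q 5.0.12.177: descend 000001010 ; hops seen [H1,H0] ; pick H0
  del 5.0.0.0/8 (clear depth 8)
  Q 194.172.109.203: descend ε ; hops seen [H1] ; pick H1
  add 5.96.0.0/12 -> H3 at depth 12
  del 5.96.0.0/12 (clear depth 12)
  Q 168.226.46.251: descend ε ; hops seen [H1] ; pick H1
  add 144.124.100.48/28 -> H0 at depth 28
  Q 144.124.100.49: descend 1001000001111100011001000011 ; hops seen [H1,H0] ; pick H0
  add 242.143.94.0/23 -> H3 at depth 23
  Q 144.124.100.51: descend 1001000001111100011001000011 ; hops seen [H1,H0] ; pick H0

== LOOKUPS ==
["H1","H2","H0","H0","H1","H1","H0","H0"]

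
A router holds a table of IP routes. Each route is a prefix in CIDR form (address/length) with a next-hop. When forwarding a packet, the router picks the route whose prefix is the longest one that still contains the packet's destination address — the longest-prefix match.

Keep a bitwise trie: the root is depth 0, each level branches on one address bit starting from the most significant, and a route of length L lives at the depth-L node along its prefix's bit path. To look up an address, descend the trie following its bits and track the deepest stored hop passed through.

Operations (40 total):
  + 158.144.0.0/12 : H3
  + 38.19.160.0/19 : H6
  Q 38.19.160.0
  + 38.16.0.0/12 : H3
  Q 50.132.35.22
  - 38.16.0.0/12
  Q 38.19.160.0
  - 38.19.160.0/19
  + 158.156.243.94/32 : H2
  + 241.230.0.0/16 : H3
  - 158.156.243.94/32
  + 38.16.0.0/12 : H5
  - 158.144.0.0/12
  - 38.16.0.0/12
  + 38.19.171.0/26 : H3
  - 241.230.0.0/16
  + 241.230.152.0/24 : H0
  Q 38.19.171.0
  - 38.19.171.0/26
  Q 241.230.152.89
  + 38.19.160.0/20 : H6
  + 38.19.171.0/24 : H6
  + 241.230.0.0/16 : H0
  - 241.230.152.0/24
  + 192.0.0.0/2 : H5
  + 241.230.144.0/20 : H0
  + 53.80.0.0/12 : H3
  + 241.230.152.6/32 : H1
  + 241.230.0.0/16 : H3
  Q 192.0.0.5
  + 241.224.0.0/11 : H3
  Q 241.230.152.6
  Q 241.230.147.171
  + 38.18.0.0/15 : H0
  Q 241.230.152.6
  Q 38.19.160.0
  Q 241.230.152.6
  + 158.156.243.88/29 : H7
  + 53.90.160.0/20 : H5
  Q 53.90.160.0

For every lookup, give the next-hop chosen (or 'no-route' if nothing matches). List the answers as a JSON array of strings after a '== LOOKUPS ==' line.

Apply in order:
  add 158.144.0.0/12 -> H3 at depth 12
  add 38.19.160.0/19 -> H6 at depth 19
  lookup 38.19.160.0: bits 0010011000010011101 walk d0:-→d1:-→d2:-→d3:-→d4:-→d5:-→d6:-→d7:-→d8:-→d9:-→d10:-→d11:-→d12:-→d13:-→d14:-→d15:-→d16:-→d17:-→d18:-→d19:H6 -> H6
  add 38.16.0.0/12 -> H3 at depth 12
  lookup 50.132.35.22: bits 001 walk d0:-→d1:-→d2:-→d3:- -> no-route
  del 38.16.0.0/12 (clear depth 12)
  lookup 38.19.160.0: bits 0010011000010011101 walk d0:-→d1:-→d2:-→d3:-→d4:-→d5:-→d6:-→d7:-→d8:-→d9:-→d10:-→d11:-→d12:-→d13:-→d14:-→d15:-→d16:-→d17:-→d18:-→d19:H6 -> H6
  del 38.19.160.0/19 (clear depth 19)
  add 158.156.243.94/32 -> H2 at depth 32
  add 241.230.0.0/16 -> H3 at depth 16
  del 158.156.243.94/32 (clear depth 32)
  add 38.16.0.0/12 -> H5 at depth 12
  del 158.144.0.0/12 (clear depth 12)
  del 38.16.0.0/12 (clear depth 12)
  add 38.19.171.0/26 -> H3 at depth 26
  del 241.230.0.0/16 (clear depth 16)
  add 241.230.152.0/24 -> H0 at depth 24
  lookup 38.19.171.0: bits 00100110000100111010101100 walk d0:-→d1:-→d2:-→d3:-→d4:-→d5:-→d6:-→d7:-→d8:-→d9:-→d10:-→d11:-→d12:-→d13:-→d14:-→d15:-→d16:-→d17:-→d18:-→d19:-→d20:-→d21:-→d22:-→d23:-→d24:-→d25:-→d26:H3 -> H3
  del 38.19.171.0/26 (clear depth 26)
  lookup 241.230.152.89: bits 111100011110011010011000 walk d0:-→d1:-→d2:-→d3:-→d4:-→d5:-→d6:-→d7:-→d8:-→d9:-→d10:-→d11:-→d12:-→d13:-→d14:-→d15:-→d16:-→d17:-→d18:-→d19:-→d20:-→d21:-→d22:-→d23:-→d24:H0 -> H0
  add 38.19.160.0/20 -> H6 at depth 20
  add 38.19.171.0/24 -> H6 at depth 24
  add 241.230.0.0/16 -> H0 at depth 16
  del 241.230.152.0/24 (clear depth 24)
  add 192.0.0.0/2 -> H5 at depth 2
  add 241.230.144.0/20 -> H0 at depth 20
  add 53.80.0.0/12 -> H3 at depth 12
  add 241.230.152.6/32 -> H1 at depth 32
  add 241.230.0.0/16 -> H3 at depth 16
  lookup 192.0.0.5: bits 11 walk d0:-→d1:-→d2:H5 -> H5
  add 241.224.0.0/11 -> H3 at depth 11
  lookup 241.230.152.6: bits 11110001111001101001100000000110 walk d0:-→d1:-→d2:H5→d3:-→d4:-→d5:-→d6:-→d7:-→d8:-→d9:-→d10:-→d11:H3→d12:-→d13:-→d14:-→d15:-→d16:H3→d17:-→d18:-→d19:-→d20:H0→d21:-→d22:-→d23:-→d24:-→d25:-→d26:-→d27:-→d28:-→d29:-→d30:-→d31:-→d32:H1 -> H1
  lookup 241.230.147.171: bits 11110001111001101001 walk d0:-→d1:-→d2:H5→d3:-→d4:-→d5:-→d6:-→d7:-→d8:-→d9:-→d10:-→d11:H3→d12:-→d13:-→d14:-→d15:-→d16:H3→d17:-→d18:-→d19:-→d20:H0 -> H0
  add 38.18.0.0/15 -> H0 at depth 15
  lookup 241.230.152.6: bits 11110001111001101001100000000110 walk d0:-→d1:-→d2:H5→d3:-→d4:-→d5:-→d6:-→d7:-→d8:-→d9:-→d10:-→d11:H3→d12:-→d13:-→d14:-→d15:-→d16:H3→d17:-→d18:-→d19:-→d20:H0→d21:-→d22:-→d23:-→d24:-→d25:-→d26:-→d27:-→d28:-→d29:-→d30:-→d31:-→d32:H1 -> H1
  lookup 38.19.160.0: bits 00100110000100111010 walk d0:-→d1:-→d2:-→d3:-→d4:-→d5:-→d6:-→d7:-→d8:-→d9:-→d10:-→d11:-→d12:-→d13:-→d14:-→d15:H0→d16:-→d17:-→d18:-→d19:-→d20:H6 -> H6
  lookup 241.230.152.6: bits 11110001111001101001100000000110 walk d0:-→d1:-→d2:H5→d3:-→d4:-→d5:-→d6:-→d7:-→d8:-→d9:-→d10:-→d11:H3→d12:-→d13:-→d14:-→d15:-→d16:H3→d17:-→d18:-→d19:-→d20:H0→d21:-→d22:-→d23:-→d24:-→d25:-→d26:-→d27:-→d28:-→d29:-→d30:-→d31:-→d32:H1 -> H1
  add 158.156.243.88/29 -> H7 at depth 29
  add 53.90.160.0/20 -> H5 at depth 20
  lookup 53.90.160.0: bits 00110101010110101010 walk d0:-→d1:-→d2:-→d3:-→d4:-→d5:-→d6:-→d7:-→d8:-→d9:-→d10:-→d11:-→d12:H3→d13:-→d14:-→d15:-→d16:-→d17:-→d18:-→d19:-→d20:H5 -> H5

== LOOKUPS ==
["H6","no-route","H6","H3","H0","H5","H1","H0","H1","H6","H1","H5"]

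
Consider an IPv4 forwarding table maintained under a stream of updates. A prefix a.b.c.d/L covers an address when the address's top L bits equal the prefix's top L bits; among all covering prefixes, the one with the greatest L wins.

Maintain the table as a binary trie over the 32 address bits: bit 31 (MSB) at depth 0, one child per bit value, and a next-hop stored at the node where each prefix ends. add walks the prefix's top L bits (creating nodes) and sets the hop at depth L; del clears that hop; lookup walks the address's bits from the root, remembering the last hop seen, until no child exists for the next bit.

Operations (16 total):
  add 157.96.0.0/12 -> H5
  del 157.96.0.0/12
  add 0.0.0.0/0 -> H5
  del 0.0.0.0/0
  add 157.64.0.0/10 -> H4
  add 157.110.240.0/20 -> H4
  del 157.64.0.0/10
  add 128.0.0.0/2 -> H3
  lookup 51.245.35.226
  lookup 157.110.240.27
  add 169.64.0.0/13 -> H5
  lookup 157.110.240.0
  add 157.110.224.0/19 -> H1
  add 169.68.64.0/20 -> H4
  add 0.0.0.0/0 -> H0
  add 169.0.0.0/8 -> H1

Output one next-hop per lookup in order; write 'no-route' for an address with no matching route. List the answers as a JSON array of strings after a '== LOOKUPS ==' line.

Process each operation:
  + 157.96.0.0/12 (H5) depth=12
  del 157.96.0.0/12 (clear depth 12)
  + 0.0.0.0/0 (H5) depth=0
  del 0.0.0.0/0 (clear depth 0)
  + 157.64.0.0/10 (H4) depth=10
  + 157.110.240.0/20 (H4) depth=20
  del 157.64.0.0/10 (clear depth 10)
  + 128.0.0.0/2 (H3) depth=2
  Q 51.245.35.226: descend ε ; hops seen [∅] ; pick no-route
  Q 157.110.240.27: descend 10011101011011101111 ; hops seen [H3,H4] ; pick H4
  + 169.64.0.0/13 (H5) depth=13
  Q 157.110.240.0: descend 10011101011011101111 ; hops seen [H3,H4] ; pick H4
  + 157.110.224.0/19 (H1) depth=19
  + 169.68.64.0/20 (H4) depth=20
  + 0.0.0.0/0 (H0) depth=0
  + 169.0.0.0/8 (H1) depth=8

== LOOKUPS ==
["no-route","H4","H4"]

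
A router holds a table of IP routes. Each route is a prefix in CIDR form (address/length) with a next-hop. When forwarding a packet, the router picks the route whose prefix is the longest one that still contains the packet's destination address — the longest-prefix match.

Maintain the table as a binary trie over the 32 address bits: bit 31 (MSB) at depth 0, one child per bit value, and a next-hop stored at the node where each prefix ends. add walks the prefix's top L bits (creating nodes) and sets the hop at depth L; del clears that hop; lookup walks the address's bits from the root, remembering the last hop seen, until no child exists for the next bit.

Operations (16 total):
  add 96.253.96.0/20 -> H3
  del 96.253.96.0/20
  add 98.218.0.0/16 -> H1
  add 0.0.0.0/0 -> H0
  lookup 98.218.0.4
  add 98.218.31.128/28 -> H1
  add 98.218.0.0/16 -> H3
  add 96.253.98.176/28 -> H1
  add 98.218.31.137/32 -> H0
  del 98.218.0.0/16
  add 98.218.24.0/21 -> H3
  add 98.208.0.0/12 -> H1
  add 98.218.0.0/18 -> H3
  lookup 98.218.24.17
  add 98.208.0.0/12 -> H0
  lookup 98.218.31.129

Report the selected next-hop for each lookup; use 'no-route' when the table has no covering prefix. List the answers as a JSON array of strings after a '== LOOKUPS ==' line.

Apply in order:
  add 96.253.96.0/20 -> H3 at depth 20
  - 96.253.96.0/20 clear@20
  add 98.218.0.0/16 -> H1 at depth 16
  add 0.0.0.0/0 -> H0 at depth 0
  Q 98.218.0.4: descend 0110001011011010 ; hops seen [H0,H1] ; pick H1
  add 98.218.31.128/28 -> H1 at depth 28
  add 98.218.0.0/16 -> H3 at depth 16
  add 96.253.98.176/28 -> H1 at depth 28
  add 98.218.31.137/32 -> H0 at depth 32
  - 98.218.0.0/16 clear@16
  add 98.218.24.0/21 -> H3 at depth 21
  add 98.208.0.0/12 -> H1 at depth 12
  add 98.218.0.0/18 -> H3 at depth 18
  Q 98.218.24.17: descend 011000101101101000011 ; hops seen [H0,H1,H3,H3] ; pick H3
  add 98.208.0.0/12 -> H0 at depth 12
  Q 98.218.31.129: descend 0110001011011010000111111000 ; hops seen [H0,H0,H3,H3,H1] ; pick H1

== LOOKUPS ==
["H1","H3","H1"]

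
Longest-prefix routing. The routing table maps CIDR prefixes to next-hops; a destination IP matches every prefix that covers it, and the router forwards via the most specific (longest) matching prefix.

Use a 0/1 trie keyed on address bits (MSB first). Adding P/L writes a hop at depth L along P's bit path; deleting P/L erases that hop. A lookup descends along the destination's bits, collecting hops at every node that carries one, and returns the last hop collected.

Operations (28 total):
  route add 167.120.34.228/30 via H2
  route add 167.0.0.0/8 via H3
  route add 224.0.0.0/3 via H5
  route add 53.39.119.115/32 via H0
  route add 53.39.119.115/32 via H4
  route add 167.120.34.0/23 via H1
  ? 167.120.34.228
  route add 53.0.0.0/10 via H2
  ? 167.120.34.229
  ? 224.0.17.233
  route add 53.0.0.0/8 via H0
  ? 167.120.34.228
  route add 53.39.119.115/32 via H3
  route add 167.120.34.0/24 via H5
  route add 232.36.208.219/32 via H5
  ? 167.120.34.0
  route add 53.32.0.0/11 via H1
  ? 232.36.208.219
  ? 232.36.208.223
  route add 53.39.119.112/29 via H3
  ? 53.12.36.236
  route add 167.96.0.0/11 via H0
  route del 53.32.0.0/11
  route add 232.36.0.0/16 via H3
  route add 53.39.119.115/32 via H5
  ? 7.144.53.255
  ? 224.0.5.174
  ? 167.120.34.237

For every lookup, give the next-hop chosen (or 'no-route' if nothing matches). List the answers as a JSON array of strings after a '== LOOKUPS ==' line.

Process each operation:
  + 167.120.34.228/30 (H2) depth=30
  + 167.0.0.0/8 (H3) depth=8
  + 224.0.0.0/3 (H5) depth=3
  + 53.39.119.115/32 (H0) depth=32
  + 53.39.119.115/32 (H4) depth=32
  + 167.120.34.0/23 (H1) depth=23
  lookup 167.120.34.228: bits 101001110111100000100010111001 walk d0:-→d1:-→d2:-→d3:-→d4:-→d5:-→d6:-→d7:-→d8:H3→d9:-→d10:-→d11:-→d12:-→d13:-→d14:-→d15:-→d16:-→d17:-→d18:-→d19:-→d20:-→d21:-→d22:-→d23:H1→d24:-→d25:-→d26:-→d27:-→d28:-→d29:-→d30:H2 -> H2
  + 53.0.0.0/10 (H2) depth=10
  lookup 167.120.34.229: bits 101001110111100000100010111001 walk d0:-→d1:-→d2:-→d3:-→d4:-→d5:-→d6:-→d7:-→d8:H3→d9:-→d10:-→d11:-→d12:-→d13:-→d14:-→d15:-→d16:-→d17:-→d18:-→d19:-→d20:-→d21:-→d22:-→d23:H1→d24:-→d25:-→d26:-→d27:-→d28:-→d29:-→d30:H2 -> H2
  lookup 224.0.17.233: bits 111 walk d0:-→d1:-→d2:-→d3:H5 -> H5
  + 53.0.0.0/8 (H0) depth=8
  lookup 167.120.34.228: bits 101001110111100000100010111001 walk d0:-→d1:-→d2:-→d3:-→d4:-→d5:-→d6:-→d7:-→d8:H3→d9:-→d10:-→d11:-→d12:-→d13:-→d14:-→d15:-→d16:-→d17:-→d18:-→d19:-→d20:-→d21:-→d22:-→d23:H1→d24:-→d25:-→d26:-→d27:-→d28:-→d29:-→d30:H2 -> H2
  + 53.39.119.115/32 (H3) depth=32
  + 167.120.34.0/24 (H5) depth=24
  + 232.36.208.219/32 (H5) depth=32
  lookup 167.120.34.0: bits 101001110111100000100010 walk d0:-→d1:-→d2:-→d3:-→d4:-→d5:-→d6:-→d7:-→d8:H3→d9:-→d10:-→d11:-→d12:-→d13:-→d14:-→d15:-→d16:-→d17:-→d18:-→d19:-→d20:-→d21:-→d22:-→d23:H1→d24:H5 -> H5
  + 53.32.0.0/11 (H1) depth=11
  lookup 232.36.208.219: bits 11101000001001001101000011011011 walk d0:-→d1:-→d2:-→d3:H5→d4:-→d5:-→d6:-→d7:-→d8:-→d9:-→d10:-→d11:-→d12:-→d13:-→d14:-→d15:-→d16:-→d17:-→d18:-→d19:-→d20:-→d21:-→d22:-→d23:-→d24:-→d25:-→d26:-→d27:-→d28:-→d29:-→d30:-→d31:-→d32:H5 -> H5
  lookup 232.36.208.223: bits 11101000001001001101000011011 walk d0:-→d1:-→d2:-→d3:H5→d4:-→d5:-→d6:-→d7:-→d8:-→d9:-→d10:-→d11:-→d12:-→d13:-→d14:-→d15:-→d16:-→d17:-→d18:-→d19:-→d20:-→d21:-→d22:-→d23:-→d24:-→d25:-→d26:-→d27:-→d28:-→d29:- -> H5
  + 53.39.119.112/29 (H3) depth=29
  lookup 53.12.36.236: bits 0011010100 walk d0:-→d1:-→d2:-→d3:-→d4:-→d5:-→d6:-→d7:-→d8:H0→d9:-→d10:H2 -> H2
  + 167.96.0.0/11 (H0) depth=11
  - 53.32.0.0/11 clear@11
  + 232.36.0.0/16 (H3) depth=16
  + 53.39.119.115/32 (H5) depth=32
  lookup 7.144.53.255: bits 00 walk d0:-→d1:-→d2:- -> no-route
  lookup 224.0.5.174: bits 1110 walk d0:-→d1:-→d2:-→d3:H5→d4:- -> H5
  lookup 167.120.34.237: bits 1010011101111000001000101110 walk d0:-→d1:-→d2:-→d3:-→d4:-→d5:-→d6:-→d7:-→d8:H3→d9:-→d10:-→d11:H0→d12:-→d13:-→d14:-→d15:-→d16:-→d17:-→d18:-→d19:-→d20:-→d21:-→d22:-→d23:H1→d24:H5→d25:-→d26:-→d27:-→d28:- -> H5

== LOOKUPS ==
["H2","H2","H5","H2","H5","H5","H5","H2","no-route","H5","H5"]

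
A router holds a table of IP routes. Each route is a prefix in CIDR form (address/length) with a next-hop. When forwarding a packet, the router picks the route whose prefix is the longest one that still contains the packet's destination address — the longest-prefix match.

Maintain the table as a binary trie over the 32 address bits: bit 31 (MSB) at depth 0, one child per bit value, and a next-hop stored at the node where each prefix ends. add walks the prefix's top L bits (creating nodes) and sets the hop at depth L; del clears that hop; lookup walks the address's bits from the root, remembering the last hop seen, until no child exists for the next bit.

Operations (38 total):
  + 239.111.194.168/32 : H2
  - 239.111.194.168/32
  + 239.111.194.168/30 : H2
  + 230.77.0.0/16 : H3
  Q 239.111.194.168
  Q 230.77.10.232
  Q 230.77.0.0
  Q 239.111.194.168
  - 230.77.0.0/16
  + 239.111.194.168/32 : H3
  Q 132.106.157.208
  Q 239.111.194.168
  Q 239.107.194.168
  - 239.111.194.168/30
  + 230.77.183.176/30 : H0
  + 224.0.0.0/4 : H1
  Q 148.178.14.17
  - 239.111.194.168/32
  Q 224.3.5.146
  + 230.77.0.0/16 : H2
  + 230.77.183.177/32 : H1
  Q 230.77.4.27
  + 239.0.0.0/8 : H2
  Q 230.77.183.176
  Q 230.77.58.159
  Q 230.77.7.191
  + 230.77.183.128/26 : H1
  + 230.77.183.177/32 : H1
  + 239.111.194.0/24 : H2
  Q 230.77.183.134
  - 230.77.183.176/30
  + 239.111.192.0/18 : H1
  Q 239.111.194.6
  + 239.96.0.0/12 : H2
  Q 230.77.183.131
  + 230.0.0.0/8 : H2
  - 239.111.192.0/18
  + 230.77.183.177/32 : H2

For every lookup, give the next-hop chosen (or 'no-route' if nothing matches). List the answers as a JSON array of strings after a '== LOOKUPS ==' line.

Apply in order:
  + 239.111.194.168/32 (H2) depth=32
  del 239.111.194.168/32 (clear depth 32)
  + 239.111.194.168/30 (H2) depth=30
  + 230.77.0.0/16 (H3) depth=16
  lookup 239.111.194.168: bits 11101111011011111100001010101000 walk d0:-→d1:-→d2:-→d3:-→d4:-→d5:-→d6:-→d7:-→d8:-→d9:-→d10:-→d11:-→d12:-→d13:-→d14:-→d15:-→d16:-→d17:-→d18:-→d19:-→d20:-→d21:-→d22:-→d23:-→d24:-→d25:-→d26:-→d27:-→d28:-→d29:-→d30:H2→d31:-→d32:- -> H2
  lookup 230.77.10.232: bits 1110011001001101 walk d0:-→d1:-→d2:-→d3:-→d4:-→d5:-→d6:-→d7:-→d8:-→d9:-→d10:-→d11:-→d12:-→d13:-→d14:-→d15:-→d16:H3 -> H3
  lookup 230.77.0.0: bits 1110011001001101 walk d0:-→d1:-→d2:-→d3:-→d4:-→d5:-→d6:-→d7:-→d8:-→d9:-→d10:-→d11:-→d12:-→d13:-→d14:-→d15:-→d16:H3 -> H3
  lookup 239.111.194.168: bits 11101111011011111100001010101000 walk d0:-→d1:-→d2:-→d3:-→d4:-→d5:-→d6:-→d7:-→d8:-→d9:-→d10:-→d11:-→d12:-→d13:-→d14:-→d15:-→d16:-→d17:-→d18:-→d19:-→d20:-→d21:-→d22:-→d23:-→d24:-→d25:-→d26:-→d27:-→d28:-→d29:-→d30:H2→d31:-→d32:- -> H2
  del 230.77.0.0/16 (clear depth 16)
  + 239.111.194.168/32 (H3) depth=32
  lookup 132.106.157.208: bits 1 walk d0:-→d1:- -> no-route
  lookup 239.111.194.168: bits 11101111011011111100001010101000 walk d0:-→d1:-→d2:-→d3:-→d4:-→d5:-→d6:-→d7:-→d8:-→d9:-→d10:-→d11:-→d12:-→d13:-→d14:-→d15:-→d16:-→d17:-→d18:-→d19:-→d20:-→d21:-→d22:-→d23:-→d24:-→d25:-→d26:-→d27:-→d28:-→d29:-→d30:H2→d31:-→d32:H3 -> H3
  lookup 239.107.194.168: bits 1110111101101 walk d0:-→d1:-→d2:-→d3:-→d4:-→d5:-→d6:-→d7:-→d8:-→d9:-→d10:-→d11:-→d12:-→d13:- -> no-route
  del 239.111.194.168/30 (clear depth 30)
  + 230.77.183.176/30 (H0) depth=30
  + 224.0.0.0/4 (H1) depth=4
  lookup 148.178.14.17: bits 1 walk d0:-→d1:- -> no-route
  del 239.111.194.168/32 (clear depth 32)
  lookup 224.3.5.146: bits 11100 walk d0:-→d1:-→d2:-→d3:-→d4:H1→d5:- -> H1
  + 230.77.0.0/16 (H2) depth=16
  + 230.77.183.177/32 (H1) depth=32
  lookup 230.77.4.27: bits 1110011001001101 walk d0:-→d1:-→d2:-→d3:-→d4:H1→d5:-→d6:-→d7:-→d8:-→d9:-→d10:-→d11:-→d12:-→d13:-→d14:-→d15:-→d16:H2 -> H2
  + 239.0.0.0/8 (H2) depth=8
  lookup 230.77.183.176: bits 1110011001001101101101111011000 walk d0:-→d1:-→d2:-→d3:-→d4:H1→d5:-→d6:-→d7:-→d8:-→d9:-→d10:-→d11:-→d12:-→d13:-→d14:-→d15:-→d16:H2→d17:-→d18:-→d19:-→d20:-→d21:-→d22:-→d23:-→d24:-→d25:-→d26:-→d27:-→d28:-→d29:-→d30:H0→d31:- -> H0
  lookup 230.77.58.159: bits 1110011001001101 walk d0:-→d1:-→d2:-→d3:-→d4:H1→d5:-→d6:-→d7:-→d8:-→d9:-→d10:-→d11:-→d12:-→d13:-→d14:-→d15:-→d16:H2 -> H2
  lookup 230.77.7.191: bits 1110011001001101 walk d0:-→d1:-→d2:-→d3:-→d4:H1→d5:-→d6:-→d7:-→d8:-→d9:-→d10:-→d11:-→d12:-→d13:-→d14:-→d15:-→d16:H2 -> H2
  + 230.77.183.128/26 (H1) depth=26
  + 230.77.183.177/32 (H1) depth=32
  + 239.111.194.0/24 (H2) depth=24
  lookup 230.77.183.134: bits 11100110010011011011011110 walk d0:-→d1:-→d2:-→d3:-→d4:H1→d5:-→d6:-→d7:-→d8:-→d9:-→d10:-→d11:-→d12:-→d13:-→d14:-→d15:-→d16:H2→d17:-→d18:-→d19:-→d20:-→d21:-→d22:-→d23:-→d24:-→d25:-→d26:H1 -> H1
  del 230.77.183.176/30 (clear depth 30)
  + 239.111.192.0/18 (H1) depth=18
  lookup 239.111.194.6: bits 111011110110111111000010 walk d0:-→d1:-→d2:-→d3:-→d4:H1→d5:-→d6:-→d7:-→d8:H2→d9:-→d10:-→d11:-→d12:-→d13:-→d14:-→d15:-→d16:-→d17:-→d18:H1→d19:-→d20:-→d21:-→d22:-→d23:-→d24:H2 -> H2
  + 239.96.0.0/12 (H2) depth=12
  lookup 230.77.183.131: bits 11100110010011011011011110 walk d0:-→d1:-→d2:-→d3:-→d4:H1→d5:-→d6:-→d7:-→d8:-→d9:-→d10:-→d11:-→d12:-→d13:-→d14:-→d15:-→d16:H2→d17:-→d18:-→d19:-→d20:-→d21:-→d22:-→d23:-→d24:-→d25:-→d26:H1 -> H1
  + 230.0.0.0/8 (H2) depth=8
  del 239.111.192.0/18 (clear depth 18)
  + 230.77.183.177/32 (H2) depth=32

== LOOKUPS ==
["H2","H3","H3","H2","no-route","H3","no-route","no-route","H1","H2","H0","H2","H2","H1","H2","H1"]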